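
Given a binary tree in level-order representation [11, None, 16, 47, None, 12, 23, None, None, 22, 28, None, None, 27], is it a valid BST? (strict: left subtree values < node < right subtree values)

Level-order array: [11, None, 16, 47, None, 12, 23, None, None, 22, 28, None, None, 27]
Validate using subtree bounds (lo, hi): at each node, require lo < value < hi,
then recurse left with hi=value and right with lo=value.
Preorder trace (stopping at first violation):
  at node 11 with bounds (-inf, +inf): OK
  at node 16 with bounds (11, +inf): OK
  at node 47 with bounds (11, 16): VIOLATION
Node 47 violates its bound: not (11 < 47 < 16).
Result: Not a valid BST


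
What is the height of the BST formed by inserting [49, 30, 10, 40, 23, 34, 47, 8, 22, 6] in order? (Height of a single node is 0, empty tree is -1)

Insertion order: [49, 30, 10, 40, 23, 34, 47, 8, 22, 6]
Tree (level-order array): [49, 30, None, 10, 40, 8, 23, 34, 47, 6, None, 22]
Compute height bottom-up (empty subtree = -1):
  height(6) = 1 + max(-1, -1) = 0
  height(8) = 1 + max(0, -1) = 1
  height(22) = 1 + max(-1, -1) = 0
  height(23) = 1 + max(0, -1) = 1
  height(10) = 1 + max(1, 1) = 2
  height(34) = 1 + max(-1, -1) = 0
  height(47) = 1 + max(-1, -1) = 0
  height(40) = 1 + max(0, 0) = 1
  height(30) = 1 + max(2, 1) = 3
  height(49) = 1 + max(3, -1) = 4
Height = 4


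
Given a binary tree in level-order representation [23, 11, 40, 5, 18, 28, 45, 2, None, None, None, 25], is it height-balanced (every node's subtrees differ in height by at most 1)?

Tree (level-order array): [23, 11, 40, 5, 18, 28, 45, 2, None, None, None, 25]
Definition: a tree is height-balanced if, at every node, |h(left) - h(right)| <= 1 (empty subtree has height -1).
Bottom-up per-node check:
  node 2: h_left=-1, h_right=-1, diff=0 [OK], height=0
  node 5: h_left=0, h_right=-1, diff=1 [OK], height=1
  node 18: h_left=-1, h_right=-1, diff=0 [OK], height=0
  node 11: h_left=1, h_right=0, diff=1 [OK], height=2
  node 25: h_left=-1, h_right=-1, diff=0 [OK], height=0
  node 28: h_left=0, h_right=-1, diff=1 [OK], height=1
  node 45: h_left=-1, h_right=-1, diff=0 [OK], height=0
  node 40: h_left=1, h_right=0, diff=1 [OK], height=2
  node 23: h_left=2, h_right=2, diff=0 [OK], height=3
All nodes satisfy the balance condition.
Result: Balanced


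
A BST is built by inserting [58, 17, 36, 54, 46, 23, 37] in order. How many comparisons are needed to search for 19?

Search path for 19: 58 -> 17 -> 36 -> 23
Found: False
Comparisons: 4


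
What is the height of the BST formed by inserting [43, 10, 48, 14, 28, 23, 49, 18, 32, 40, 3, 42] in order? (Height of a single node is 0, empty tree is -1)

Insertion order: [43, 10, 48, 14, 28, 23, 49, 18, 32, 40, 3, 42]
Tree (level-order array): [43, 10, 48, 3, 14, None, 49, None, None, None, 28, None, None, 23, 32, 18, None, None, 40, None, None, None, 42]
Compute height bottom-up (empty subtree = -1):
  height(3) = 1 + max(-1, -1) = 0
  height(18) = 1 + max(-1, -1) = 0
  height(23) = 1 + max(0, -1) = 1
  height(42) = 1 + max(-1, -1) = 0
  height(40) = 1 + max(-1, 0) = 1
  height(32) = 1 + max(-1, 1) = 2
  height(28) = 1 + max(1, 2) = 3
  height(14) = 1 + max(-1, 3) = 4
  height(10) = 1 + max(0, 4) = 5
  height(49) = 1 + max(-1, -1) = 0
  height(48) = 1 + max(-1, 0) = 1
  height(43) = 1 + max(5, 1) = 6
Height = 6


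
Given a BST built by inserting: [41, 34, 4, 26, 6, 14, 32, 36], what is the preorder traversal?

Tree insertion order: [41, 34, 4, 26, 6, 14, 32, 36]
Tree (level-order array): [41, 34, None, 4, 36, None, 26, None, None, 6, 32, None, 14]
Preorder traversal: [41, 34, 4, 26, 6, 14, 32, 36]


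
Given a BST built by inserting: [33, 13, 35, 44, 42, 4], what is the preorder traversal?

Tree insertion order: [33, 13, 35, 44, 42, 4]
Tree (level-order array): [33, 13, 35, 4, None, None, 44, None, None, 42]
Preorder traversal: [33, 13, 4, 35, 44, 42]


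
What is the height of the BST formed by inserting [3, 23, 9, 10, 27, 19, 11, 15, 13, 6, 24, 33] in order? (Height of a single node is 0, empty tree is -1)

Insertion order: [3, 23, 9, 10, 27, 19, 11, 15, 13, 6, 24, 33]
Tree (level-order array): [3, None, 23, 9, 27, 6, 10, 24, 33, None, None, None, 19, None, None, None, None, 11, None, None, 15, 13]
Compute height bottom-up (empty subtree = -1):
  height(6) = 1 + max(-1, -1) = 0
  height(13) = 1 + max(-1, -1) = 0
  height(15) = 1 + max(0, -1) = 1
  height(11) = 1 + max(-1, 1) = 2
  height(19) = 1 + max(2, -1) = 3
  height(10) = 1 + max(-1, 3) = 4
  height(9) = 1 + max(0, 4) = 5
  height(24) = 1 + max(-1, -1) = 0
  height(33) = 1 + max(-1, -1) = 0
  height(27) = 1 + max(0, 0) = 1
  height(23) = 1 + max(5, 1) = 6
  height(3) = 1 + max(-1, 6) = 7
Height = 7


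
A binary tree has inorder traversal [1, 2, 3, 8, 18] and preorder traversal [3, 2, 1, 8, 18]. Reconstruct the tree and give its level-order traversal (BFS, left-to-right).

Inorder:  [1, 2, 3, 8, 18]
Preorder: [3, 2, 1, 8, 18]
Algorithm: preorder visits root first, so consume preorder in order;
for each root, split the current inorder slice at that value into
left-subtree inorder and right-subtree inorder, then recurse.
Recursive splits:
  root=3; inorder splits into left=[1, 2], right=[8, 18]
  root=2; inorder splits into left=[1], right=[]
  root=1; inorder splits into left=[], right=[]
  root=8; inorder splits into left=[], right=[18]
  root=18; inorder splits into left=[], right=[]
Reconstructed level-order: [3, 2, 8, 1, 18]


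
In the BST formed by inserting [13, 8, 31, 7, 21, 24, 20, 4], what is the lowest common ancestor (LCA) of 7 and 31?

Tree insertion order: [13, 8, 31, 7, 21, 24, 20, 4]
Tree (level-order array): [13, 8, 31, 7, None, 21, None, 4, None, 20, 24]
In a BST, the LCA of p=7, q=31 is the first node v on the
root-to-leaf path with p <= v <= q (go left if both < v, right if both > v).
Walk from root:
  at 13: 7 <= 13 <= 31, this is the LCA
LCA = 13


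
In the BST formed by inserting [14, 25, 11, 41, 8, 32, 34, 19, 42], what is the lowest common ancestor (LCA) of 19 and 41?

Tree insertion order: [14, 25, 11, 41, 8, 32, 34, 19, 42]
Tree (level-order array): [14, 11, 25, 8, None, 19, 41, None, None, None, None, 32, 42, None, 34]
In a BST, the LCA of p=19, q=41 is the first node v on the
root-to-leaf path with p <= v <= q (go left if both < v, right if both > v).
Walk from root:
  at 14: both 19 and 41 > 14, go right
  at 25: 19 <= 25 <= 41, this is the LCA
LCA = 25


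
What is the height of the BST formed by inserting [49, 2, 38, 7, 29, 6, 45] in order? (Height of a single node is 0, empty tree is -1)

Insertion order: [49, 2, 38, 7, 29, 6, 45]
Tree (level-order array): [49, 2, None, None, 38, 7, 45, 6, 29]
Compute height bottom-up (empty subtree = -1):
  height(6) = 1 + max(-1, -1) = 0
  height(29) = 1 + max(-1, -1) = 0
  height(7) = 1 + max(0, 0) = 1
  height(45) = 1 + max(-1, -1) = 0
  height(38) = 1 + max(1, 0) = 2
  height(2) = 1 + max(-1, 2) = 3
  height(49) = 1 + max(3, -1) = 4
Height = 4


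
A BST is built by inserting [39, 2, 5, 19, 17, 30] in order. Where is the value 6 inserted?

Starting tree (level order): [39, 2, None, None, 5, None, 19, 17, 30]
Insertion path: 39 -> 2 -> 5 -> 19 -> 17
Result: insert 6 as left child of 17
Final tree (level order): [39, 2, None, None, 5, None, 19, 17, 30, 6]


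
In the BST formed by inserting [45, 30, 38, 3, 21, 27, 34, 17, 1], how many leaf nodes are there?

Tree built from: [45, 30, 38, 3, 21, 27, 34, 17, 1]
Tree (level-order array): [45, 30, None, 3, 38, 1, 21, 34, None, None, None, 17, 27]
Rule: A leaf has 0 children.
Per-node child counts:
  node 45: 1 child(ren)
  node 30: 2 child(ren)
  node 3: 2 child(ren)
  node 1: 0 child(ren)
  node 21: 2 child(ren)
  node 17: 0 child(ren)
  node 27: 0 child(ren)
  node 38: 1 child(ren)
  node 34: 0 child(ren)
Matching nodes: [1, 17, 27, 34]
Count of leaf nodes: 4


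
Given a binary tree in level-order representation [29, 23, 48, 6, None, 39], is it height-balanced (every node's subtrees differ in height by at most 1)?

Tree (level-order array): [29, 23, 48, 6, None, 39]
Definition: a tree is height-balanced if, at every node, |h(left) - h(right)| <= 1 (empty subtree has height -1).
Bottom-up per-node check:
  node 6: h_left=-1, h_right=-1, diff=0 [OK], height=0
  node 23: h_left=0, h_right=-1, diff=1 [OK], height=1
  node 39: h_left=-1, h_right=-1, diff=0 [OK], height=0
  node 48: h_left=0, h_right=-1, diff=1 [OK], height=1
  node 29: h_left=1, h_right=1, diff=0 [OK], height=2
All nodes satisfy the balance condition.
Result: Balanced


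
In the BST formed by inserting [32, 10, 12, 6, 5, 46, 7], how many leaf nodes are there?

Tree built from: [32, 10, 12, 6, 5, 46, 7]
Tree (level-order array): [32, 10, 46, 6, 12, None, None, 5, 7]
Rule: A leaf has 0 children.
Per-node child counts:
  node 32: 2 child(ren)
  node 10: 2 child(ren)
  node 6: 2 child(ren)
  node 5: 0 child(ren)
  node 7: 0 child(ren)
  node 12: 0 child(ren)
  node 46: 0 child(ren)
Matching nodes: [5, 7, 12, 46]
Count of leaf nodes: 4


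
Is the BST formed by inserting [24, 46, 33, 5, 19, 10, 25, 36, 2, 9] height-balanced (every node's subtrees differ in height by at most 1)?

Tree (level-order array): [24, 5, 46, 2, 19, 33, None, None, None, 10, None, 25, 36, 9]
Definition: a tree is height-balanced if, at every node, |h(left) - h(right)| <= 1 (empty subtree has height -1).
Bottom-up per-node check:
  node 2: h_left=-1, h_right=-1, diff=0 [OK], height=0
  node 9: h_left=-1, h_right=-1, diff=0 [OK], height=0
  node 10: h_left=0, h_right=-1, diff=1 [OK], height=1
  node 19: h_left=1, h_right=-1, diff=2 [FAIL (|1--1|=2 > 1)], height=2
  node 5: h_left=0, h_right=2, diff=2 [FAIL (|0-2|=2 > 1)], height=3
  node 25: h_left=-1, h_right=-1, diff=0 [OK], height=0
  node 36: h_left=-1, h_right=-1, diff=0 [OK], height=0
  node 33: h_left=0, h_right=0, diff=0 [OK], height=1
  node 46: h_left=1, h_right=-1, diff=2 [FAIL (|1--1|=2 > 1)], height=2
  node 24: h_left=3, h_right=2, diff=1 [OK], height=4
Node 19 violates the condition: |1 - -1| = 2 > 1.
Result: Not balanced


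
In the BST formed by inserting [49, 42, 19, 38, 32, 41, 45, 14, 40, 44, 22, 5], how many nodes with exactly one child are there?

Tree built from: [49, 42, 19, 38, 32, 41, 45, 14, 40, 44, 22, 5]
Tree (level-order array): [49, 42, None, 19, 45, 14, 38, 44, None, 5, None, 32, 41, None, None, None, None, 22, None, 40]
Rule: These are nodes with exactly 1 non-null child.
Per-node child counts:
  node 49: 1 child(ren)
  node 42: 2 child(ren)
  node 19: 2 child(ren)
  node 14: 1 child(ren)
  node 5: 0 child(ren)
  node 38: 2 child(ren)
  node 32: 1 child(ren)
  node 22: 0 child(ren)
  node 41: 1 child(ren)
  node 40: 0 child(ren)
  node 45: 1 child(ren)
  node 44: 0 child(ren)
Matching nodes: [49, 14, 32, 41, 45]
Count of nodes with exactly one child: 5


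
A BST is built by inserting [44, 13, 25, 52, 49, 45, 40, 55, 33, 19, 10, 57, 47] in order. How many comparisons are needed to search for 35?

Search path for 35: 44 -> 13 -> 25 -> 40 -> 33
Found: False
Comparisons: 5


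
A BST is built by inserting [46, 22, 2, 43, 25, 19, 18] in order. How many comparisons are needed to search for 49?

Search path for 49: 46
Found: False
Comparisons: 1


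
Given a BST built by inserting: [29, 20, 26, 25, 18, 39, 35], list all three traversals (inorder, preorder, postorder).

Tree insertion order: [29, 20, 26, 25, 18, 39, 35]
Tree (level-order array): [29, 20, 39, 18, 26, 35, None, None, None, 25]
Inorder (L, root, R): [18, 20, 25, 26, 29, 35, 39]
Preorder (root, L, R): [29, 20, 18, 26, 25, 39, 35]
Postorder (L, R, root): [18, 25, 26, 20, 35, 39, 29]


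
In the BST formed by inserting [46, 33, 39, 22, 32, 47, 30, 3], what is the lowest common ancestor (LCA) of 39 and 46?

Tree insertion order: [46, 33, 39, 22, 32, 47, 30, 3]
Tree (level-order array): [46, 33, 47, 22, 39, None, None, 3, 32, None, None, None, None, 30]
In a BST, the LCA of p=39, q=46 is the first node v on the
root-to-leaf path with p <= v <= q (go left if both < v, right if both > v).
Walk from root:
  at 46: 39 <= 46 <= 46, this is the LCA
LCA = 46


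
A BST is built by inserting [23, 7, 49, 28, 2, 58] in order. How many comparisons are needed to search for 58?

Search path for 58: 23 -> 49 -> 58
Found: True
Comparisons: 3


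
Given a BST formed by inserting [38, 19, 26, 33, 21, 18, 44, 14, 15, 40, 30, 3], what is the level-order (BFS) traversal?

Tree insertion order: [38, 19, 26, 33, 21, 18, 44, 14, 15, 40, 30, 3]
Tree (level-order array): [38, 19, 44, 18, 26, 40, None, 14, None, 21, 33, None, None, 3, 15, None, None, 30]
BFS from the root, enqueuing left then right child of each popped node:
  queue [38] -> pop 38, enqueue [19, 44], visited so far: [38]
  queue [19, 44] -> pop 19, enqueue [18, 26], visited so far: [38, 19]
  queue [44, 18, 26] -> pop 44, enqueue [40], visited so far: [38, 19, 44]
  queue [18, 26, 40] -> pop 18, enqueue [14], visited so far: [38, 19, 44, 18]
  queue [26, 40, 14] -> pop 26, enqueue [21, 33], visited so far: [38, 19, 44, 18, 26]
  queue [40, 14, 21, 33] -> pop 40, enqueue [none], visited so far: [38, 19, 44, 18, 26, 40]
  queue [14, 21, 33] -> pop 14, enqueue [3, 15], visited so far: [38, 19, 44, 18, 26, 40, 14]
  queue [21, 33, 3, 15] -> pop 21, enqueue [none], visited so far: [38, 19, 44, 18, 26, 40, 14, 21]
  queue [33, 3, 15] -> pop 33, enqueue [30], visited so far: [38, 19, 44, 18, 26, 40, 14, 21, 33]
  queue [3, 15, 30] -> pop 3, enqueue [none], visited so far: [38, 19, 44, 18, 26, 40, 14, 21, 33, 3]
  queue [15, 30] -> pop 15, enqueue [none], visited so far: [38, 19, 44, 18, 26, 40, 14, 21, 33, 3, 15]
  queue [30] -> pop 30, enqueue [none], visited so far: [38, 19, 44, 18, 26, 40, 14, 21, 33, 3, 15, 30]
Result: [38, 19, 44, 18, 26, 40, 14, 21, 33, 3, 15, 30]


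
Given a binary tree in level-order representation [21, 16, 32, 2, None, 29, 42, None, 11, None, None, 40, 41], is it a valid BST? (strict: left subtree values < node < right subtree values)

Level-order array: [21, 16, 32, 2, None, 29, 42, None, 11, None, None, 40, 41]
Validate using subtree bounds (lo, hi): at each node, require lo < value < hi,
then recurse left with hi=value and right with lo=value.
Preorder trace (stopping at first violation):
  at node 21 with bounds (-inf, +inf): OK
  at node 16 with bounds (-inf, 21): OK
  at node 2 with bounds (-inf, 16): OK
  at node 11 with bounds (2, 16): OK
  at node 32 with bounds (21, +inf): OK
  at node 29 with bounds (21, 32): OK
  at node 42 with bounds (32, +inf): OK
  at node 40 with bounds (32, 42): OK
  at node 41 with bounds (42, +inf): VIOLATION
Node 41 violates its bound: not (42 < 41 < +inf).
Result: Not a valid BST


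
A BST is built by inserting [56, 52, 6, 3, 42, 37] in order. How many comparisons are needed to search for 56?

Search path for 56: 56
Found: True
Comparisons: 1


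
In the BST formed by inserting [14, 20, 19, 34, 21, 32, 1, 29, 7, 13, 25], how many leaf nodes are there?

Tree built from: [14, 20, 19, 34, 21, 32, 1, 29, 7, 13, 25]
Tree (level-order array): [14, 1, 20, None, 7, 19, 34, None, 13, None, None, 21, None, None, None, None, 32, 29, None, 25]
Rule: A leaf has 0 children.
Per-node child counts:
  node 14: 2 child(ren)
  node 1: 1 child(ren)
  node 7: 1 child(ren)
  node 13: 0 child(ren)
  node 20: 2 child(ren)
  node 19: 0 child(ren)
  node 34: 1 child(ren)
  node 21: 1 child(ren)
  node 32: 1 child(ren)
  node 29: 1 child(ren)
  node 25: 0 child(ren)
Matching nodes: [13, 19, 25]
Count of leaf nodes: 3


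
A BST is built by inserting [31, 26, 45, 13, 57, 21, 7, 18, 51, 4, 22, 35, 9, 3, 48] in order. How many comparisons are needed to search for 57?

Search path for 57: 31 -> 45 -> 57
Found: True
Comparisons: 3


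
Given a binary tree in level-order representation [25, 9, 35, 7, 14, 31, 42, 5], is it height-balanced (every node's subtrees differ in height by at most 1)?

Tree (level-order array): [25, 9, 35, 7, 14, 31, 42, 5]
Definition: a tree is height-balanced if, at every node, |h(left) - h(right)| <= 1 (empty subtree has height -1).
Bottom-up per-node check:
  node 5: h_left=-1, h_right=-1, diff=0 [OK], height=0
  node 7: h_left=0, h_right=-1, diff=1 [OK], height=1
  node 14: h_left=-1, h_right=-1, diff=0 [OK], height=0
  node 9: h_left=1, h_right=0, diff=1 [OK], height=2
  node 31: h_left=-1, h_right=-1, diff=0 [OK], height=0
  node 42: h_left=-1, h_right=-1, diff=0 [OK], height=0
  node 35: h_left=0, h_right=0, diff=0 [OK], height=1
  node 25: h_left=2, h_right=1, diff=1 [OK], height=3
All nodes satisfy the balance condition.
Result: Balanced


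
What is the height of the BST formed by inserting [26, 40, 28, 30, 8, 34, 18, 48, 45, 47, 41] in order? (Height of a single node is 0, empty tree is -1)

Insertion order: [26, 40, 28, 30, 8, 34, 18, 48, 45, 47, 41]
Tree (level-order array): [26, 8, 40, None, 18, 28, 48, None, None, None, 30, 45, None, None, 34, 41, 47]
Compute height bottom-up (empty subtree = -1):
  height(18) = 1 + max(-1, -1) = 0
  height(8) = 1 + max(-1, 0) = 1
  height(34) = 1 + max(-1, -1) = 0
  height(30) = 1 + max(-1, 0) = 1
  height(28) = 1 + max(-1, 1) = 2
  height(41) = 1 + max(-1, -1) = 0
  height(47) = 1 + max(-1, -1) = 0
  height(45) = 1 + max(0, 0) = 1
  height(48) = 1 + max(1, -1) = 2
  height(40) = 1 + max(2, 2) = 3
  height(26) = 1 + max(1, 3) = 4
Height = 4


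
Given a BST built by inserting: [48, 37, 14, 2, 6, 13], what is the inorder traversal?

Tree insertion order: [48, 37, 14, 2, 6, 13]
Tree (level-order array): [48, 37, None, 14, None, 2, None, None, 6, None, 13]
Inorder traversal: [2, 6, 13, 14, 37, 48]


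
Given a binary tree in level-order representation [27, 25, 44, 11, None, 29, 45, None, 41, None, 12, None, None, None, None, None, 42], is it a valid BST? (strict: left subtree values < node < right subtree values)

Level-order array: [27, 25, 44, 11, None, 29, 45, None, 41, None, 12, None, None, None, None, None, 42]
Validate using subtree bounds (lo, hi): at each node, require lo < value < hi,
then recurse left with hi=value and right with lo=value.
Preorder trace (stopping at first violation):
  at node 27 with bounds (-inf, +inf): OK
  at node 25 with bounds (-inf, 27): OK
  at node 11 with bounds (-inf, 25): OK
  at node 41 with bounds (11, 25): VIOLATION
Node 41 violates its bound: not (11 < 41 < 25).
Result: Not a valid BST


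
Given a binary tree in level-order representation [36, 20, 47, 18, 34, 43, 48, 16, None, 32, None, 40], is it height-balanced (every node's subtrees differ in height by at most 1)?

Tree (level-order array): [36, 20, 47, 18, 34, 43, 48, 16, None, 32, None, 40]
Definition: a tree is height-balanced if, at every node, |h(left) - h(right)| <= 1 (empty subtree has height -1).
Bottom-up per-node check:
  node 16: h_left=-1, h_right=-1, diff=0 [OK], height=0
  node 18: h_left=0, h_right=-1, diff=1 [OK], height=1
  node 32: h_left=-1, h_right=-1, diff=0 [OK], height=0
  node 34: h_left=0, h_right=-1, diff=1 [OK], height=1
  node 20: h_left=1, h_right=1, diff=0 [OK], height=2
  node 40: h_left=-1, h_right=-1, diff=0 [OK], height=0
  node 43: h_left=0, h_right=-1, diff=1 [OK], height=1
  node 48: h_left=-1, h_right=-1, diff=0 [OK], height=0
  node 47: h_left=1, h_right=0, diff=1 [OK], height=2
  node 36: h_left=2, h_right=2, diff=0 [OK], height=3
All nodes satisfy the balance condition.
Result: Balanced


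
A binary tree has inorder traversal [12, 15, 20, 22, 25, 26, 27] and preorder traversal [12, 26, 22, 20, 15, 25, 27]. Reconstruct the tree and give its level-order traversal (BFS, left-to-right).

Inorder:  [12, 15, 20, 22, 25, 26, 27]
Preorder: [12, 26, 22, 20, 15, 25, 27]
Algorithm: preorder visits root first, so consume preorder in order;
for each root, split the current inorder slice at that value into
left-subtree inorder and right-subtree inorder, then recurse.
Recursive splits:
  root=12; inorder splits into left=[], right=[15, 20, 22, 25, 26, 27]
  root=26; inorder splits into left=[15, 20, 22, 25], right=[27]
  root=22; inorder splits into left=[15, 20], right=[25]
  root=20; inorder splits into left=[15], right=[]
  root=15; inorder splits into left=[], right=[]
  root=25; inorder splits into left=[], right=[]
  root=27; inorder splits into left=[], right=[]
Reconstructed level-order: [12, 26, 22, 27, 20, 25, 15]


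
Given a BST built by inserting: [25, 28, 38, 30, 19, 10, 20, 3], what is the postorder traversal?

Tree insertion order: [25, 28, 38, 30, 19, 10, 20, 3]
Tree (level-order array): [25, 19, 28, 10, 20, None, 38, 3, None, None, None, 30]
Postorder traversal: [3, 10, 20, 19, 30, 38, 28, 25]


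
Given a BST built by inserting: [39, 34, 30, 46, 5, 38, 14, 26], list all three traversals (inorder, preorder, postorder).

Tree insertion order: [39, 34, 30, 46, 5, 38, 14, 26]
Tree (level-order array): [39, 34, 46, 30, 38, None, None, 5, None, None, None, None, 14, None, 26]
Inorder (L, root, R): [5, 14, 26, 30, 34, 38, 39, 46]
Preorder (root, L, R): [39, 34, 30, 5, 14, 26, 38, 46]
Postorder (L, R, root): [26, 14, 5, 30, 38, 34, 46, 39]


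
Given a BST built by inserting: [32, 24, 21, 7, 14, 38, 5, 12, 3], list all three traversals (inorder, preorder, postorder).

Tree insertion order: [32, 24, 21, 7, 14, 38, 5, 12, 3]
Tree (level-order array): [32, 24, 38, 21, None, None, None, 7, None, 5, 14, 3, None, 12]
Inorder (L, root, R): [3, 5, 7, 12, 14, 21, 24, 32, 38]
Preorder (root, L, R): [32, 24, 21, 7, 5, 3, 14, 12, 38]
Postorder (L, R, root): [3, 5, 12, 14, 7, 21, 24, 38, 32]


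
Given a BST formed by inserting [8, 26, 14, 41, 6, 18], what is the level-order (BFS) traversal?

Tree insertion order: [8, 26, 14, 41, 6, 18]
Tree (level-order array): [8, 6, 26, None, None, 14, 41, None, 18]
BFS from the root, enqueuing left then right child of each popped node:
  queue [8] -> pop 8, enqueue [6, 26], visited so far: [8]
  queue [6, 26] -> pop 6, enqueue [none], visited so far: [8, 6]
  queue [26] -> pop 26, enqueue [14, 41], visited so far: [8, 6, 26]
  queue [14, 41] -> pop 14, enqueue [18], visited so far: [8, 6, 26, 14]
  queue [41, 18] -> pop 41, enqueue [none], visited so far: [8, 6, 26, 14, 41]
  queue [18] -> pop 18, enqueue [none], visited so far: [8, 6, 26, 14, 41, 18]
Result: [8, 6, 26, 14, 41, 18]


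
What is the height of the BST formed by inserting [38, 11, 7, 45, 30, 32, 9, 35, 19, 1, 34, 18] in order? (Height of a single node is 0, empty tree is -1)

Insertion order: [38, 11, 7, 45, 30, 32, 9, 35, 19, 1, 34, 18]
Tree (level-order array): [38, 11, 45, 7, 30, None, None, 1, 9, 19, 32, None, None, None, None, 18, None, None, 35, None, None, 34]
Compute height bottom-up (empty subtree = -1):
  height(1) = 1 + max(-1, -1) = 0
  height(9) = 1 + max(-1, -1) = 0
  height(7) = 1 + max(0, 0) = 1
  height(18) = 1 + max(-1, -1) = 0
  height(19) = 1 + max(0, -1) = 1
  height(34) = 1 + max(-1, -1) = 0
  height(35) = 1 + max(0, -1) = 1
  height(32) = 1 + max(-1, 1) = 2
  height(30) = 1 + max(1, 2) = 3
  height(11) = 1 + max(1, 3) = 4
  height(45) = 1 + max(-1, -1) = 0
  height(38) = 1 + max(4, 0) = 5
Height = 5


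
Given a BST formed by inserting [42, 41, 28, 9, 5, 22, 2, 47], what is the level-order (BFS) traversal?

Tree insertion order: [42, 41, 28, 9, 5, 22, 2, 47]
Tree (level-order array): [42, 41, 47, 28, None, None, None, 9, None, 5, 22, 2]
BFS from the root, enqueuing left then right child of each popped node:
  queue [42] -> pop 42, enqueue [41, 47], visited so far: [42]
  queue [41, 47] -> pop 41, enqueue [28], visited so far: [42, 41]
  queue [47, 28] -> pop 47, enqueue [none], visited so far: [42, 41, 47]
  queue [28] -> pop 28, enqueue [9], visited so far: [42, 41, 47, 28]
  queue [9] -> pop 9, enqueue [5, 22], visited so far: [42, 41, 47, 28, 9]
  queue [5, 22] -> pop 5, enqueue [2], visited so far: [42, 41, 47, 28, 9, 5]
  queue [22, 2] -> pop 22, enqueue [none], visited so far: [42, 41, 47, 28, 9, 5, 22]
  queue [2] -> pop 2, enqueue [none], visited so far: [42, 41, 47, 28, 9, 5, 22, 2]
Result: [42, 41, 47, 28, 9, 5, 22, 2]


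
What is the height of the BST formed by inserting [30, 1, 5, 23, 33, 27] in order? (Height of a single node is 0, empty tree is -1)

Insertion order: [30, 1, 5, 23, 33, 27]
Tree (level-order array): [30, 1, 33, None, 5, None, None, None, 23, None, 27]
Compute height bottom-up (empty subtree = -1):
  height(27) = 1 + max(-1, -1) = 0
  height(23) = 1 + max(-1, 0) = 1
  height(5) = 1 + max(-1, 1) = 2
  height(1) = 1 + max(-1, 2) = 3
  height(33) = 1 + max(-1, -1) = 0
  height(30) = 1 + max(3, 0) = 4
Height = 4


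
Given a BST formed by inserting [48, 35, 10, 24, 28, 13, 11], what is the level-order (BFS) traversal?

Tree insertion order: [48, 35, 10, 24, 28, 13, 11]
Tree (level-order array): [48, 35, None, 10, None, None, 24, 13, 28, 11]
BFS from the root, enqueuing left then right child of each popped node:
  queue [48] -> pop 48, enqueue [35], visited so far: [48]
  queue [35] -> pop 35, enqueue [10], visited so far: [48, 35]
  queue [10] -> pop 10, enqueue [24], visited so far: [48, 35, 10]
  queue [24] -> pop 24, enqueue [13, 28], visited so far: [48, 35, 10, 24]
  queue [13, 28] -> pop 13, enqueue [11], visited so far: [48, 35, 10, 24, 13]
  queue [28, 11] -> pop 28, enqueue [none], visited so far: [48, 35, 10, 24, 13, 28]
  queue [11] -> pop 11, enqueue [none], visited so far: [48, 35, 10, 24, 13, 28, 11]
Result: [48, 35, 10, 24, 13, 28, 11]


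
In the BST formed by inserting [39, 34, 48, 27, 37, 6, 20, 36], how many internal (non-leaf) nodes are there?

Tree built from: [39, 34, 48, 27, 37, 6, 20, 36]
Tree (level-order array): [39, 34, 48, 27, 37, None, None, 6, None, 36, None, None, 20]
Rule: An internal node has at least one child.
Per-node child counts:
  node 39: 2 child(ren)
  node 34: 2 child(ren)
  node 27: 1 child(ren)
  node 6: 1 child(ren)
  node 20: 0 child(ren)
  node 37: 1 child(ren)
  node 36: 0 child(ren)
  node 48: 0 child(ren)
Matching nodes: [39, 34, 27, 6, 37]
Count of internal (non-leaf) nodes: 5


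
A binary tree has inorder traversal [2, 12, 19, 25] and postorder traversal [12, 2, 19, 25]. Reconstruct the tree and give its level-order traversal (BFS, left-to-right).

Inorder:   [2, 12, 19, 25]
Postorder: [12, 2, 19, 25]
Algorithm: postorder visits root last, so walk postorder right-to-left;
each value is the root of the current inorder slice — split it at that
value, recurse on the right subtree first, then the left.
Recursive splits:
  root=25; inorder splits into left=[2, 12, 19], right=[]
  root=19; inorder splits into left=[2, 12], right=[]
  root=2; inorder splits into left=[], right=[12]
  root=12; inorder splits into left=[], right=[]
Reconstructed level-order: [25, 19, 2, 12]


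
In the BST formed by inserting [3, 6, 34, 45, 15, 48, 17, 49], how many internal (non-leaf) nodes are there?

Tree built from: [3, 6, 34, 45, 15, 48, 17, 49]
Tree (level-order array): [3, None, 6, None, 34, 15, 45, None, 17, None, 48, None, None, None, 49]
Rule: An internal node has at least one child.
Per-node child counts:
  node 3: 1 child(ren)
  node 6: 1 child(ren)
  node 34: 2 child(ren)
  node 15: 1 child(ren)
  node 17: 0 child(ren)
  node 45: 1 child(ren)
  node 48: 1 child(ren)
  node 49: 0 child(ren)
Matching nodes: [3, 6, 34, 15, 45, 48]
Count of internal (non-leaf) nodes: 6


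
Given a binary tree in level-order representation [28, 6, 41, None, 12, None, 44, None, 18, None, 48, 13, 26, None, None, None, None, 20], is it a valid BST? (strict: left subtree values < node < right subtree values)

Level-order array: [28, 6, 41, None, 12, None, 44, None, 18, None, 48, 13, 26, None, None, None, None, 20]
Validate using subtree bounds (lo, hi): at each node, require lo < value < hi,
then recurse left with hi=value and right with lo=value.
Preorder trace (stopping at first violation):
  at node 28 with bounds (-inf, +inf): OK
  at node 6 with bounds (-inf, 28): OK
  at node 12 with bounds (6, 28): OK
  at node 18 with bounds (12, 28): OK
  at node 13 with bounds (12, 18): OK
  at node 26 with bounds (18, 28): OK
  at node 20 with bounds (18, 26): OK
  at node 41 with bounds (28, +inf): OK
  at node 44 with bounds (41, +inf): OK
  at node 48 with bounds (44, +inf): OK
No violation found at any node.
Result: Valid BST


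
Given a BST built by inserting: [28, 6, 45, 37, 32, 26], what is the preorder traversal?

Tree insertion order: [28, 6, 45, 37, 32, 26]
Tree (level-order array): [28, 6, 45, None, 26, 37, None, None, None, 32]
Preorder traversal: [28, 6, 26, 45, 37, 32]


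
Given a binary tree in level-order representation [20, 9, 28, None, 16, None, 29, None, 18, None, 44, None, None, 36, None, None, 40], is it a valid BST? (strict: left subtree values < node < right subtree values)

Level-order array: [20, 9, 28, None, 16, None, 29, None, 18, None, 44, None, None, 36, None, None, 40]
Validate using subtree bounds (lo, hi): at each node, require lo < value < hi,
then recurse left with hi=value and right with lo=value.
Preorder trace (stopping at first violation):
  at node 20 with bounds (-inf, +inf): OK
  at node 9 with bounds (-inf, 20): OK
  at node 16 with bounds (9, 20): OK
  at node 18 with bounds (16, 20): OK
  at node 28 with bounds (20, +inf): OK
  at node 29 with bounds (28, +inf): OK
  at node 44 with bounds (29, +inf): OK
  at node 36 with bounds (29, 44): OK
  at node 40 with bounds (36, 44): OK
No violation found at any node.
Result: Valid BST


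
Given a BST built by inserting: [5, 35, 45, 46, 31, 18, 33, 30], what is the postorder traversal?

Tree insertion order: [5, 35, 45, 46, 31, 18, 33, 30]
Tree (level-order array): [5, None, 35, 31, 45, 18, 33, None, 46, None, 30]
Postorder traversal: [30, 18, 33, 31, 46, 45, 35, 5]


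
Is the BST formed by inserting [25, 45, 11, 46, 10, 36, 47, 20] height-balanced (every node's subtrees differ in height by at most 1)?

Tree (level-order array): [25, 11, 45, 10, 20, 36, 46, None, None, None, None, None, None, None, 47]
Definition: a tree is height-balanced if, at every node, |h(left) - h(right)| <= 1 (empty subtree has height -1).
Bottom-up per-node check:
  node 10: h_left=-1, h_right=-1, diff=0 [OK], height=0
  node 20: h_left=-1, h_right=-1, diff=0 [OK], height=0
  node 11: h_left=0, h_right=0, diff=0 [OK], height=1
  node 36: h_left=-1, h_right=-1, diff=0 [OK], height=0
  node 47: h_left=-1, h_right=-1, diff=0 [OK], height=0
  node 46: h_left=-1, h_right=0, diff=1 [OK], height=1
  node 45: h_left=0, h_right=1, diff=1 [OK], height=2
  node 25: h_left=1, h_right=2, diff=1 [OK], height=3
All nodes satisfy the balance condition.
Result: Balanced


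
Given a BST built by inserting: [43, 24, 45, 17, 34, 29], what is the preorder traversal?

Tree insertion order: [43, 24, 45, 17, 34, 29]
Tree (level-order array): [43, 24, 45, 17, 34, None, None, None, None, 29]
Preorder traversal: [43, 24, 17, 34, 29, 45]


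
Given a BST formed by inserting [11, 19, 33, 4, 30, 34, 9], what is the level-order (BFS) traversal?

Tree insertion order: [11, 19, 33, 4, 30, 34, 9]
Tree (level-order array): [11, 4, 19, None, 9, None, 33, None, None, 30, 34]
BFS from the root, enqueuing left then right child of each popped node:
  queue [11] -> pop 11, enqueue [4, 19], visited so far: [11]
  queue [4, 19] -> pop 4, enqueue [9], visited so far: [11, 4]
  queue [19, 9] -> pop 19, enqueue [33], visited so far: [11, 4, 19]
  queue [9, 33] -> pop 9, enqueue [none], visited so far: [11, 4, 19, 9]
  queue [33] -> pop 33, enqueue [30, 34], visited so far: [11, 4, 19, 9, 33]
  queue [30, 34] -> pop 30, enqueue [none], visited so far: [11, 4, 19, 9, 33, 30]
  queue [34] -> pop 34, enqueue [none], visited so far: [11, 4, 19, 9, 33, 30, 34]
Result: [11, 4, 19, 9, 33, 30, 34]


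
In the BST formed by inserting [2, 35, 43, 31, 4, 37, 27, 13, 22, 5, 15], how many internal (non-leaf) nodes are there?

Tree built from: [2, 35, 43, 31, 4, 37, 27, 13, 22, 5, 15]
Tree (level-order array): [2, None, 35, 31, 43, 4, None, 37, None, None, 27, None, None, 13, None, 5, 22, None, None, 15]
Rule: An internal node has at least one child.
Per-node child counts:
  node 2: 1 child(ren)
  node 35: 2 child(ren)
  node 31: 1 child(ren)
  node 4: 1 child(ren)
  node 27: 1 child(ren)
  node 13: 2 child(ren)
  node 5: 0 child(ren)
  node 22: 1 child(ren)
  node 15: 0 child(ren)
  node 43: 1 child(ren)
  node 37: 0 child(ren)
Matching nodes: [2, 35, 31, 4, 27, 13, 22, 43]
Count of internal (non-leaf) nodes: 8


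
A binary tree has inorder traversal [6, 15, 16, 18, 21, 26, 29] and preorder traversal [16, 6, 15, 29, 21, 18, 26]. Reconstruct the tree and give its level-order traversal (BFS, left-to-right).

Inorder:  [6, 15, 16, 18, 21, 26, 29]
Preorder: [16, 6, 15, 29, 21, 18, 26]
Algorithm: preorder visits root first, so consume preorder in order;
for each root, split the current inorder slice at that value into
left-subtree inorder and right-subtree inorder, then recurse.
Recursive splits:
  root=16; inorder splits into left=[6, 15], right=[18, 21, 26, 29]
  root=6; inorder splits into left=[], right=[15]
  root=15; inorder splits into left=[], right=[]
  root=29; inorder splits into left=[18, 21, 26], right=[]
  root=21; inorder splits into left=[18], right=[26]
  root=18; inorder splits into left=[], right=[]
  root=26; inorder splits into left=[], right=[]
Reconstructed level-order: [16, 6, 29, 15, 21, 18, 26]


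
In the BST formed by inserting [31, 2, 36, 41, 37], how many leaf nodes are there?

Tree built from: [31, 2, 36, 41, 37]
Tree (level-order array): [31, 2, 36, None, None, None, 41, 37]
Rule: A leaf has 0 children.
Per-node child counts:
  node 31: 2 child(ren)
  node 2: 0 child(ren)
  node 36: 1 child(ren)
  node 41: 1 child(ren)
  node 37: 0 child(ren)
Matching nodes: [2, 37]
Count of leaf nodes: 2


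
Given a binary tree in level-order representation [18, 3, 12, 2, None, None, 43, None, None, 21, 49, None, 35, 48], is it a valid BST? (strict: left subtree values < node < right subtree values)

Level-order array: [18, 3, 12, 2, None, None, 43, None, None, 21, 49, None, 35, 48]
Validate using subtree bounds (lo, hi): at each node, require lo < value < hi,
then recurse left with hi=value and right with lo=value.
Preorder trace (stopping at first violation):
  at node 18 with bounds (-inf, +inf): OK
  at node 3 with bounds (-inf, 18): OK
  at node 2 with bounds (-inf, 3): OK
  at node 12 with bounds (18, +inf): VIOLATION
Node 12 violates its bound: not (18 < 12 < +inf).
Result: Not a valid BST


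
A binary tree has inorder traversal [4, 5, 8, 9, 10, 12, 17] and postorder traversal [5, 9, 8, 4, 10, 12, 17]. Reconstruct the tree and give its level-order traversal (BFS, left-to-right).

Inorder:   [4, 5, 8, 9, 10, 12, 17]
Postorder: [5, 9, 8, 4, 10, 12, 17]
Algorithm: postorder visits root last, so walk postorder right-to-left;
each value is the root of the current inorder slice — split it at that
value, recurse on the right subtree first, then the left.
Recursive splits:
  root=17; inorder splits into left=[4, 5, 8, 9, 10, 12], right=[]
  root=12; inorder splits into left=[4, 5, 8, 9, 10], right=[]
  root=10; inorder splits into left=[4, 5, 8, 9], right=[]
  root=4; inorder splits into left=[], right=[5, 8, 9]
  root=8; inorder splits into left=[5], right=[9]
  root=9; inorder splits into left=[], right=[]
  root=5; inorder splits into left=[], right=[]
Reconstructed level-order: [17, 12, 10, 4, 8, 5, 9]


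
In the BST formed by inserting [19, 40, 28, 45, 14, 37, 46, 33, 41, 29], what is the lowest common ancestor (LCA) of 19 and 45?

Tree insertion order: [19, 40, 28, 45, 14, 37, 46, 33, 41, 29]
Tree (level-order array): [19, 14, 40, None, None, 28, 45, None, 37, 41, 46, 33, None, None, None, None, None, 29]
In a BST, the LCA of p=19, q=45 is the first node v on the
root-to-leaf path with p <= v <= q (go left if both < v, right if both > v).
Walk from root:
  at 19: 19 <= 19 <= 45, this is the LCA
LCA = 19


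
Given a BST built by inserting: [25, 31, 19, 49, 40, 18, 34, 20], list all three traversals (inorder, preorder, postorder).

Tree insertion order: [25, 31, 19, 49, 40, 18, 34, 20]
Tree (level-order array): [25, 19, 31, 18, 20, None, 49, None, None, None, None, 40, None, 34]
Inorder (L, root, R): [18, 19, 20, 25, 31, 34, 40, 49]
Preorder (root, L, R): [25, 19, 18, 20, 31, 49, 40, 34]
Postorder (L, R, root): [18, 20, 19, 34, 40, 49, 31, 25]


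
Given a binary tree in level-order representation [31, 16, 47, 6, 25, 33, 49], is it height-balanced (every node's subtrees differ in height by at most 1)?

Tree (level-order array): [31, 16, 47, 6, 25, 33, 49]
Definition: a tree is height-balanced if, at every node, |h(left) - h(right)| <= 1 (empty subtree has height -1).
Bottom-up per-node check:
  node 6: h_left=-1, h_right=-1, diff=0 [OK], height=0
  node 25: h_left=-1, h_right=-1, diff=0 [OK], height=0
  node 16: h_left=0, h_right=0, diff=0 [OK], height=1
  node 33: h_left=-1, h_right=-1, diff=0 [OK], height=0
  node 49: h_left=-1, h_right=-1, diff=0 [OK], height=0
  node 47: h_left=0, h_right=0, diff=0 [OK], height=1
  node 31: h_left=1, h_right=1, diff=0 [OK], height=2
All nodes satisfy the balance condition.
Result: Balanced


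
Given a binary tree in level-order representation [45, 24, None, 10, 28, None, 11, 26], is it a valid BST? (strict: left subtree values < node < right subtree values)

Level-order array: [45, 24, None, 10, 28, None, 11, 26]
Validate using subtree bounds (lo, hi): at each node, require lo < value < hi,
then recurse left with hi=value and right with lo=value.
Preorder trace (stopping at first violation):
  at node 45 with bounds (-inf, +inf): OK
  at node 24 with bounds (-inf, 45): OK
  at node 10 with bounds (-inf, 24): OK
  at node 11 with bounds (10, 24): OK
  at node 28 with bounds (24, 45): OK
  at node 26 with bounds (24, 28): OK
No violation found at any node.
Result: Valid BST


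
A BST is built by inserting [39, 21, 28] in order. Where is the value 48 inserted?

Starting tree (level order): [39, 21, None, None, 28]
Insertion path: 39
Result: insert 48 as right child of 39
Final tree (level order): [39, 21, 48, None, 28]


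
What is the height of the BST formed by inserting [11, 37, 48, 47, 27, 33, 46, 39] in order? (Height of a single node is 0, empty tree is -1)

Insertion order: [11, 37, 48, 47, 27, 33, 46, 39]
Tree (level-order array): [11, None, 37, 27, 48, None, 33, 47, None, None, None, 46, None, 39]
Compute height bottom-up (empty subtree = -1):
  height(33) = 1 + max(-1, -1) = 0
  height(27) = 1 + max(-1, 0) = 1
  height(39) = 1 + max(-1, -1) = 0
  height(46) = 1 + max(0, -1) = 1
  height(47) = 1 + max(1, -1) = 2
  height(48) = 1 + max(2, -1) = 3
  height(37) = 1 + max(1, 3) = 4
  height(11) = 1 + max(-1, 4) = 5
Height = 5


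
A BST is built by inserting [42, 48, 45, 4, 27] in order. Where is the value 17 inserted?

Starting tree (level order): [42, 4, 48, None, 27, 45]
Insertion path: 42 -> 4 -> 27
Result: insert 17 as left child of 27
Final tree (level order): [42, 4, 48, None, 27, 45, None, 17]


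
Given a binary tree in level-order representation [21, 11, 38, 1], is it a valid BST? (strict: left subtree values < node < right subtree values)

Level-order array: [21, 11, 38, 1]
Validate using subtree bounds (lo, hi): at each node, require lo < value < hi,
then recurse left with hi=value and right with lo=value.
Preorder trace (stopping at first violation):
  at node 21 with bounds (-inf, +inf): OK
  at node 11 with bounds (-inf, 21): OK
  at node 1 with bounds (-inf, 11): OK
  at node 38 with bounds (21, +inf): OK
No violation found at any node.
Result: Valid BST


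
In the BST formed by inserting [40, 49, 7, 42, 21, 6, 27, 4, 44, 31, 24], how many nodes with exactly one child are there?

Tree built from: [40, 49, 7, 42, 21, 6, 27, 4, 44, 31, 24]
Tree (level-order array): [40, 7, 49, 6, 21, 42, None, 4, None, None, 27, None, 44, None, None, 24, 31]
Rule: These are nodes with exactly 1 non-null child.
Per-node child counts:
  node 40: 2 child(ren)
  node 7: 2 child(ren)
  node 6: 1 child(ren)
  node 4: 0 child(ren)
  node 21: 1 child(ren)
  node 27: 2 child(ren)
  node 24: 0 child(ren)
  node 31: 0 child(ren)
  node 49: 1 child(ren)
  node 42: 1 child(ren)
  node 44: 0 child(ren)
Matching nodes: [6, 21, 49, 42]
Count of nodes with exactly one child: 4
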